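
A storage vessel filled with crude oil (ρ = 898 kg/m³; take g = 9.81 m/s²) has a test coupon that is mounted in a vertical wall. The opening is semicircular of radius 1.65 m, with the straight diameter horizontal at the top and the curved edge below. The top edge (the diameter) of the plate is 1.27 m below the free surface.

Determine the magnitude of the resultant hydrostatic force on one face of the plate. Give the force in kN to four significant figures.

F ≈ 74.23 kN

γ = ρg = 898 × 9.81 / 1000 = 8.80938 kN/m³.
The centroid of a semicircle lies 4r/(3π) = 0.700282 m from the diameter, here below the top edge, so the centroid depth is h_c = 1.27 + 0.700282 = 1.97028 m.
A = πr²/2 = π × 1.65²/2 = 4.27649 m².
Resultant F = γ·h_c·A = 8.80938 × 1.97028 × 4.27649 = 74.2268 kN.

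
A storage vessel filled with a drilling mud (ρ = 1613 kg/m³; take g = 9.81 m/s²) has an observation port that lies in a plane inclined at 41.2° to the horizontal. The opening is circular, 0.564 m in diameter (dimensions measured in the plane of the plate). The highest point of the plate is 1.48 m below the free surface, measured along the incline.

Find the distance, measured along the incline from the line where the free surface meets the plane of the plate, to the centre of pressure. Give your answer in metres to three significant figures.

γ = ρg = 1613 × 9.81 / 1000 = 15.82353 kN/m³.
Let θ = 41.2° be the plate's angle to the horizontal; measure y along the incline from where the plane meets the free surface. Vertical depth h = y·sinθ with sinθ = 0.658689.
The centroid is at the centre, 0.282 m below the top of the plate, so y_c = 1.48 + 0.282 = 1.762 m and h_c = 1.762 × 0.658689 = 1.16061 m.
A = π(0.282)² = 0.249832 m².
Resultant F = γ·h_c·A = 15.82353 × 1.16061 × 0.249832 = 4.58815 kN.
I_c = πr⁴/4 = π × 0.282⁴/4 = 0.00496691 m⁴.
Centre of pressure: y_p = y_c + I_c/(y_c·A) = 1.762 + 0.00496691/(1.762 × 0.249832) = 1.762 + 0.0112832 = 1.77328 m along the plane.

y_p = 1.77 m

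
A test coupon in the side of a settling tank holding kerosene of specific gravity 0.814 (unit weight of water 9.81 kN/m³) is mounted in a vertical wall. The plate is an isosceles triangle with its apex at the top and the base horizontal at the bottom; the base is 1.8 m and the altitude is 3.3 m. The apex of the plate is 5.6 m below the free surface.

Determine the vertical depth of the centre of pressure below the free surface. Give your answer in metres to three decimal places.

h_p = 7.878 m

γ = 0.814 × 9.81 = 7.98534 kN/m³.
With the apex up, the centroid sits 2h/3 = 2 × 3.3/3 = 2.2 m below the apex, so the centroid depth is h_c = 5.6 + 2.2 = 7.8 m.
A = ½ × 1.8 × 3.3 = 2.97 m².
Resultant F = γ·h_c·A = 7.98534 × 7.8 × 2.97 = 184.988 kN.
I_c = b·h³/36 = 1.8 × 3.3³/36 = 1.79685 m⁴.
Centre of pressure: y_p = y_c + I_c/(y_c·A) = 7.8 + 1.79685/(7.8 × 2.97) = 7.8 + 0.0775641 = 7.87756 m along the plane.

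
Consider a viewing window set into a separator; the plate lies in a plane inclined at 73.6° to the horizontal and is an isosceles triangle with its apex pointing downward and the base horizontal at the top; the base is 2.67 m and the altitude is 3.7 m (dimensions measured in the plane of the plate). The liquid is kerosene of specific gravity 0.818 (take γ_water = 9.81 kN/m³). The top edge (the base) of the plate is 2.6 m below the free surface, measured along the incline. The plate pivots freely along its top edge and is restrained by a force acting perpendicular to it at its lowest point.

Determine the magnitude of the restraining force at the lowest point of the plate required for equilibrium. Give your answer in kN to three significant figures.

P ≈ 56.4 kN

γ = 0.818 × 9.81 = 8.02458 kN/m³.
Let θ = 73.6° be the plate's angle to the horizontal; measure y along the incline from where the plane meets the free surface. Vertical depth h = y·sinθ with sinθ = 0.959314.
With the apex down, the centroid sits h/3 = 3.7/3 = 1.23333 m below the base (the top edge), so y_c = 2.6 + 1.23333 = 3.83333 m and h_c = 3.83333 × 0.959314 = 3.67737 m.
A = ½ × 2.67 × 3.7 = 4.9395 m².
Resultant F = γ·h_c·A = 8.02458 × 3.67737 × 4.9395 = 145.761 kN.
I_c = b·h³/36 = 2.67 × 3.7³/36 = 3.75676 m⁴.
Centre of pressure: y_p = y_c + I_c/(y_c·A) = 3.83333 + 3.75676/(3.83333 × 4.9395) = 3.83333 + 0.198406 = 4.03174 m along the plane.
The resultant acts 1.23333 + 0.198406 = 1.43174 m (along the plate) below the hinge at the top edge, so the moment about the hinge is M = F × 1.43174 = 145.761 × 1.43174 = 208.692 kN·m.
A normal force at the bottom, 3.7 m from the hinge, must supply this moment: P = 208.692/3.7 = 56.4032 kN.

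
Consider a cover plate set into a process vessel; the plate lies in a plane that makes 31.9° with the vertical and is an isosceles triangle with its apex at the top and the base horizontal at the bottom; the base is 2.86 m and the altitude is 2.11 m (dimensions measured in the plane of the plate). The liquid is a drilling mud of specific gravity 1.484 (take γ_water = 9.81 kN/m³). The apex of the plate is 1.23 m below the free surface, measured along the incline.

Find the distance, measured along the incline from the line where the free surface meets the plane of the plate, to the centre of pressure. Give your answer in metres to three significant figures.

γ = 1.484 × 9.81 = 14.55804 kN/m³.
The plate makes 31.9° with the vertical, i.e. θ = 90° − 31.9° = 58.1° to the horizontal. Measuring y along the incline from the free-surface line, vertical depth h = y·sinθ with sinθ = 0.848972.
With the apex up, the centroid sits 2h/3 = 2 × 2.11/3 = 1.40667 m below the apex, so y_c = 1.23 + 1.40667 = 2.63667 m and h_c = 2.63667 × 0.848972 = 2.23846 m.
A = ½ × 2.86 × 2.11 = 3.0173 m².
Resultant F = γ·h_c·A = 14.55804 × 2.23846 × 3.0173 = 98.3265 kN.
I_c = b·h³/36 = 2.86 × 2.11³/36 = 0.746296 m⁴.
Centre of pressure: y_p = y_c + I_c/(y_c·A) = 2.63667 + 0.746296/(2.63667 × 3.0173) = 2.63667 + 0.0938073 = 2.73048 m along the plane.

y_p = 2.73 m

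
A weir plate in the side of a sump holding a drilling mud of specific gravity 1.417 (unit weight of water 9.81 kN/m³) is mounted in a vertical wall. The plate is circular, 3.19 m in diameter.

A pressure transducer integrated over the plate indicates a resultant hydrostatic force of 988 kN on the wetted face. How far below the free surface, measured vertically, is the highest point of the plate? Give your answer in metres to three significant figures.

d_top ≈ 7.30 m

γ = 1.417 × 9.81 = 13.90077 kN/m³.
A = π(1.595)² = 7.99229 m².
From F = γ·h_c·A, the centroid depth is h_c = 988/(13.90077 × 7.99229) = 8.89297 m.
The centroid is at the centre, 1.595 m below the top of the plate, so the highest point sits at h_top = 8.89297 − 1.595 = 7.29797 m below the surface.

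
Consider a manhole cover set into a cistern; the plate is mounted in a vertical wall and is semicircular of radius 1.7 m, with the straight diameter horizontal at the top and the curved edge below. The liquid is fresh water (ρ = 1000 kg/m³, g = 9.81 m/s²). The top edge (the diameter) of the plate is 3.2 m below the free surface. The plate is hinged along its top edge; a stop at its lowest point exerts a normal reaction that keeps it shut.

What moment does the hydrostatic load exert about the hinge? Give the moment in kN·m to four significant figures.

γ = ρg = 1000 × 9.81 = 9810 N/m³ = 9.81 kN/m³.
The centroid of a semicircle lies 4r/(3π) = 0.721502 m from the diameter, here below the top edge, so the centroid depth is h_c = 3.2 + 0.721502 = 3.9215 m.
A = πr²/2 = π × 1.7²/2 = 4.5396 m².
Resultant F = γ·h_c·A = 9.81 × 3.9215 × 4.5396 = 174.638 kN.
I_c = (π/8 − 8/(9π))·r⁴ = 0.109757 × 1.7⁴ = 0.916701 m⁴.
Centre of pressure: y_p = y_c + I_c/(y_c·A) = 3.9215 + 0.916701/(3.9215 × 4.5396) = 3.9215 + 0.0514942 = 3.97299 m along the plane.
The resultant acts 0.721502 + 0.0514942 = 0.772996 m (along the plate) below the hinge at the top edge, so the moment about the hinge is M = F × 0.772996 = 174.638 × 0.772996 = 134.994 kN·m.

M ≈ 135.0 kN·m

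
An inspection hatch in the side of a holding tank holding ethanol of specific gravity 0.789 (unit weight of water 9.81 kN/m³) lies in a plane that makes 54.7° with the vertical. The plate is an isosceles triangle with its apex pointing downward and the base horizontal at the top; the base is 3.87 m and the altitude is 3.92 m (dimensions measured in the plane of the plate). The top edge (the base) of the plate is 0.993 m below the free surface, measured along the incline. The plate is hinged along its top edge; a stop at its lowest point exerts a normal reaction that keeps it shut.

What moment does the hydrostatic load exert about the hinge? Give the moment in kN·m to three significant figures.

γ = 0.789 × 9.81 = 7.74009 kN/m³.
The plate makes 54.7° with the vertical, i.e. θ = 90° − 54.7° = 35.3° to the horizontal. Measuring y along the incline from the free-surface line, vertical depth h = y·sinθ with sinθ = 0.577858.
With the apex down, the centroid sits h/3 = 3.92/3 = 1.30667 m below the base (the top edge), so y_c = 0.993 + 1.30667 = 2.29967 m and h_c = 2.29967 × 0.577858 = 1.32888 m.
A = ½ × 3.87 × 3.92 = 7.5852 m².
Resultant F = γ·h_c·A = 7.74009 × 1.32888 × 7.5852 = 78.0187 kN.
I_c = b·h³/36 = 3.87 × 3.92³/36 = 6.4754 m⁴.
Centre of pressure: y_p = y_c + I_c/(y_c·A) = 2.29967 + 6.4754/(2.29967 × 7.5852) = 2.29967 + 0.371222 = 2.67089 m along the plane.
The resultant acts 1.30667 + 0.371222 = 1.67789 m (along the plate) below the hinge at the top edge, so the moment about the hinge is M = F × 1.67789 = 78.0187 × 1.67789 = 130.907 kN·m.

M ≈ 131 kN·m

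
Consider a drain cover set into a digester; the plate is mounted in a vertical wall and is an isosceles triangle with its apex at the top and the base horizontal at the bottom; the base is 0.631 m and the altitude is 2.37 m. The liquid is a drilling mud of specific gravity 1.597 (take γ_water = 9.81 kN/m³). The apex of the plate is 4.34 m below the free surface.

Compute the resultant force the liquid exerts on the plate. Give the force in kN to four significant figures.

F ≈ 69.35 kN

γ = 1.597 × 9.81 = 15.66657 kN/m³.
With the apex up, the centroid sits 2h/3 = 2 × 2.37/3 = 1.58 m below the apex, so the centroid depth is h_c = 4.34 + 1.58 = 5.92 m.
A = ½ × 0.631 × 2.37 = 0.747735 m².
Resultant F = γ·h_c·A = 15.66657 × 5.92 × 0.747735 = 69.3495 kN.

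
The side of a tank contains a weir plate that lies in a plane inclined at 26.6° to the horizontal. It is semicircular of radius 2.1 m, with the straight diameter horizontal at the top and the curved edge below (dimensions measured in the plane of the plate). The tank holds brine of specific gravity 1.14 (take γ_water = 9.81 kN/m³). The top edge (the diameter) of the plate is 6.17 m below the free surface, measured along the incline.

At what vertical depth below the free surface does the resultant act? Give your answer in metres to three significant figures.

h_p = 3.18 m

γ = 1.14 × 9.81 = 11.1834 kN/m³.
Let θ = 26.6° be the plate's angle to the horizontal; measure y along the incline from where the plane meets the free surface. Vertical depth h = y·sinθ with sinθ = 0.447759.
The centroid of a semicircle lies 4r/(3π) = 0.891268 m from the diameter, here below the top edge, so y_c = 6.17 + 0.891268 = 7.06127 m and h_c = 7.06127 × 0.447759 = 3.16175 m.
A = πr²/2 = π × 2.1²/2 = 6.92721 m².
Resultant F = γ·h_c·A = 11.1834 × 3.16175 × 6.92721 = 244.94 kN.
I_c = (π/8 − 8/(9π))·r⁴ = 0.109757 × 2.1⁴ = 2.13457 m⁴.
Centre of pressure: y_p = y_c + I_c/(y_c·A) = 7.06127 + 2.13457/(7.06127 × 6.92721) = 7.06127 + 0.0436384 = 7.10491 m along the plane.
Vertically, h_p = y_p·sinθ = 7.10491 × 0.447759 = 3.18129 m.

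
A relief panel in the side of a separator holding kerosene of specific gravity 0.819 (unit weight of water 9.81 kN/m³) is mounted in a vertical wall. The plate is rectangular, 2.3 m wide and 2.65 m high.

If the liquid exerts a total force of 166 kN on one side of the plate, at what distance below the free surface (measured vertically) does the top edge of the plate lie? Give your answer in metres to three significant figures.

γ = 0.819 × 9.81 = 8.03439 kN/m³.
A = 2.3 × 2.65 = 6.095 m².
From F = γ·h_c·A, the centroid depth is h_c = 166/(8.03439 × 6.095) = 3.38986 m.
The centroid lies 2.65/2 = 1.325 m below the top edge, so the top edge sits at h_top = 3.38986 − 1.325 = 2.06486 m below the surface.

d_top ≈ 2.06 m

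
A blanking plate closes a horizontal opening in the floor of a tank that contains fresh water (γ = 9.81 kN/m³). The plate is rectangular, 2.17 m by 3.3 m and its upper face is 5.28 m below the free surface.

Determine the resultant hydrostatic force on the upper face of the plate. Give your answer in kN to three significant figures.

γ = 9.81 kN/m³.
The plate is horizontal, so pressure is uniform at p = γ·h = 9.81 × 5.28 = 51.7968 kN/m².
A = 2.17 × 3.3 = 7.161 m².
F = p·A = 51.7968 × 7.161 = 370.917 kN.

F ≈ 371 kN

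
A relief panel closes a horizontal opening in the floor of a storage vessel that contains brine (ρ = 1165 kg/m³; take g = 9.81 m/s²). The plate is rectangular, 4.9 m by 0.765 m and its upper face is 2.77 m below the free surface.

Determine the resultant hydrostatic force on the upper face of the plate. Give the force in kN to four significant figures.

F ≈ 118.7 kN

γ = ρg = 1165 × 9.81 / 1000 = 11.42865 kN/m³.
The plate is horizontal, so pressure is uniform at p = γ·h = 11.42865 × 2.77 = 31.6574 kN/m².
A = 4.9 × 0.765 = 3.7485 m².
F = p·A = 31.6574 × 3.7485 = 118.668 kN.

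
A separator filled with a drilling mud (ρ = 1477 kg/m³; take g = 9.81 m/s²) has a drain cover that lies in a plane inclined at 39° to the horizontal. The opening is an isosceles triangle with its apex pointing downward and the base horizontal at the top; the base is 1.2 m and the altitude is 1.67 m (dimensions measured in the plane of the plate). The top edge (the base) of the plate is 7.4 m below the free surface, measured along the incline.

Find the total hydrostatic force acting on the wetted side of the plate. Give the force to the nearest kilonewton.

F ≈ 73 kN

γ = ρg = 1477 × 9.81 / 1000 = 14.48937 kN/m³.
Let θ = 39° be the plate's angle to the horizontal; measure y along the incline from where the plane meets the free surface. Vertical depth h = y·sinθ with sinθ = 0.629320.
With the apex down, the centroid sits h/3 = 1.67/3 = 0.556667 m below the base (the top edge), so y_c = 7.4 + 0.556667 = 7.95667 m and h_c = 7.95667 × 0.629320 = 5.00729 m.
A = ½ × 1.2 × 1.67 = 1.002 m².
Resultant F = γ·h_c·A = 14.48937 × 5.00729 × 1.002 = 72.6976 kN.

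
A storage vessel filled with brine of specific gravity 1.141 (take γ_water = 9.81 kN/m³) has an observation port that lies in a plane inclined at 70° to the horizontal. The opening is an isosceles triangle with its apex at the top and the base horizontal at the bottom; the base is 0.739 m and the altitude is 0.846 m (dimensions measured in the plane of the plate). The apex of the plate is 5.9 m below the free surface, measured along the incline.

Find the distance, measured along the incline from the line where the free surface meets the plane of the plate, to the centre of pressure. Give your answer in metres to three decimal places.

y_p = 6.470 m

γ = 1.141 × 9.81 = 11.19321 kN/m³.
Let θ = 70° be the plate's angle to the horizontal; measure y along the incline from where the plane meets the free surface. Vertical depth h = y·sinθ with sinθ = 0.939693.
With the apex up, the centroid sits 2h/3 = 2 × 0.846/3 = 0.564 m below the apex, so y_c = 5.9 + 0.564 = 6.464 m and h_c = 6.464 × 0.939693 = 6.07418 m.
A = ½ × 0.739 × 0.846 = 0.312597 m².
Resultant F = γ·h_c·A = 11.19321 × 6.07418 × 0.312597 = 21.2533 kN.
I_c = b·h³/36 = 0.739 × 0.846³/36 = 0.0124295 m⁴.
Centre of pressure: y_p = y_c + I_c/(y_c·A) = 6.464 + 0.0124295/(6.464 × 0.312597) = 6.464 + 0.00615131 = 6.47015 m along the plane.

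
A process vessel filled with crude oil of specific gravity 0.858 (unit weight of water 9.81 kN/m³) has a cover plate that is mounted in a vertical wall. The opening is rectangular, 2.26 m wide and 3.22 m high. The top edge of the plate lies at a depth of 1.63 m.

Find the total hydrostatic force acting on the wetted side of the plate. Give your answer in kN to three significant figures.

γ = 0.858 × 9.81 = 8.41698 kN/m³.
The centroid lies 3.22/2 = 1.61 m below the top edge, so the centroid depth is h_c = 1.63 + 1.61 = 3.24 m.
A = 2.26 × 3.22 = 7.2772 m².
Resultant F = γ·h_c·A = 8.41698 × 3.24 × 7.2772 = 198.457 kN.

F ≈ 198 kN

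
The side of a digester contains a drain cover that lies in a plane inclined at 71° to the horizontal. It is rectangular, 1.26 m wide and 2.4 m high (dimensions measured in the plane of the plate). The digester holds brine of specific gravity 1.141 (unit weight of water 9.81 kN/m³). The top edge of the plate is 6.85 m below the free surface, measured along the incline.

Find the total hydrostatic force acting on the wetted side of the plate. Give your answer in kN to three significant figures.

γ = 1.141 × 9.81 = 11.19321 kN/m³.
Let θ = 71° be the plate's angle to the horizontal; measure y along the incline from where the plane meets the free surface. Vertical depth h = y·sinθ with sinθ = 0.945519.
The centroid lies 2.4/2 = 1.2 m below the top edge, so y_c = 6.85 + 1.2 = 8.05 m and h_c = 8.05 × 0.945519 = 7.61143 m.
A = 1.26 × 2.4 = 3.024 m².
Resultant F = γ·h_c·A = 11.19321 × 7.61143 × 3.024 = 257.634 kN.

F ≈ 258 kN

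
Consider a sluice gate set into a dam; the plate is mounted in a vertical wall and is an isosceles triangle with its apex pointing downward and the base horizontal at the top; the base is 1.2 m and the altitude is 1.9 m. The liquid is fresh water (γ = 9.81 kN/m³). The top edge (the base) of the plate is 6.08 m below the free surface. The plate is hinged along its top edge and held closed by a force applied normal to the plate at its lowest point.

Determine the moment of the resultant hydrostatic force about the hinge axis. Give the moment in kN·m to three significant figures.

M ≈ 49.8 kN·m

γ = 9.81 kN/m³.
With the apex down, the centroid sits h/3 = 1.9/3 = 0.633333 m below the base (the top edge), so the centroid depth is h_c = 6.08 + 0.633333 = 6.71333 m.
A = ½ × 1.2 × 1.9 = 1.14 m².
Resultant F = γ·h_c·A = 9.81 × 6.71333 × 1.14 = 75.0779 kN.
I_c = b·h³/36 = 1.2 × 1.9³/36 = 0.228633 m⁴.
Centre of pressure: y_p = y_c + I_c/(y_c·A) = 6.71333 + 0.228633/(6.71333 × 1.14) = 6.71333 + 0.0298742 = 6.7432 m along the plane.
The resultant acts 0.633333 + 0.0298742 = 0.663207 m (along the plate) below the hinge at the top edge, so the moment about the hinge is M = F × 0.663207 = 75.0779 × 0.663207 = 49.7922 kN·m.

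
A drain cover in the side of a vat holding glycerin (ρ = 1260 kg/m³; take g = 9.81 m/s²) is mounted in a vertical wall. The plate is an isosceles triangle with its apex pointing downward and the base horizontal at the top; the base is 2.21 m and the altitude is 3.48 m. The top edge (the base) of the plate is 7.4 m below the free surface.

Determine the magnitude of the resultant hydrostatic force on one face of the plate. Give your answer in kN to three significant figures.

F ≈ 407 kN

γ = ρg = 1260 × 9.81 / 1000 = 12.3606 kN/m³.
With the apex down, the centroid sits h/3 = 3.48/3 = 1.16 m below the base (the top edge), so the centroid depth is h_c = 7.4 + 1.16 = 8.56 m.
A = ½ × 2.21 × 3.48 = 3.8454 m².
Resultant F = γ·h_c·A = 12.3606 × 8.56 × 3.8454 = 406.869 kN.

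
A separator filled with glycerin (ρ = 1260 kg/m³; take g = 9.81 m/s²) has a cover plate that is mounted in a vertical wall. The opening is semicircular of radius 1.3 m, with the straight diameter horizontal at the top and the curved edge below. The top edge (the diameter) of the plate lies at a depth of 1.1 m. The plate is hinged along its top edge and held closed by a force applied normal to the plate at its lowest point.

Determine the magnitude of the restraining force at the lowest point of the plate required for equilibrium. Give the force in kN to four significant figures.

γ = ρg = 1260 × 9.81 / 1000 = 12.3606 kN/m³.
The centroid of a semicircle lies 4r/(3π) = 0.551737 m from the diameter, here below the top edge, so the centroid depth is h_c = 1.1 + 0.551737 = 1.65174 m.
A = πr²/2 = π × 1.3²/2 = 2.65465 m².
Resultant F = γ·h_c·A = 12.3606 × 1.65174 × 2.65465 = 54.1987 kN.
I_c = (π/8 − 8/(9π))·r⁴ = 0.109757 × 1.3⁴ = 0.313477 m⁴.
Centre of pressure: y_p = y_c + I_c/(y_c·A) = 1.65174 + 0.313477/(1.65174 × 2.65465) = 1.65174 + 0.0714919 = 1.72323 m along the plane.
The resultant acts 0.551737 + 0.0714919 = 0.623229 m (along the plate) below the hinge at the top edge, so the moment about the hinge is M = F × 0.623229 = 54.1987 × 0.623229 = 33.7782 kN·m.
A normal force at the bottom, 1.3 m from the hinge, must supply this moment: P = 33.7782/1.3 = 25.9832 kN.

P ≈ 25.98 kN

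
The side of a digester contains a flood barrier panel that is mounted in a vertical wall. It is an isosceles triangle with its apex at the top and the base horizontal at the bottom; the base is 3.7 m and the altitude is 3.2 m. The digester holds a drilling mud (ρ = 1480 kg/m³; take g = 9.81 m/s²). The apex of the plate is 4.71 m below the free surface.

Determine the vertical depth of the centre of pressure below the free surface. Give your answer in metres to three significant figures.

γ = ρg = 1480 × 9.81 / 1000 = 14.5188 kN/m³.
With the apex up, the centroid sits 2h/3 = 2 × 3.2/3 = 2.13333 m below the apex, so the centroid depth is h_c = 4.71 + 2.13333 = 6.84333 m.
A = ½ × 3.7 × 3.2 = 5.92 m².
Resultant F = γ·h_c·A = 14.5188 × 6.84333 × 5.92 = 588.193 kN.
I_c = b·h³/36 = 3.7 × 3.2³/36 = 3.36782 m⁴.
Centre of pressure: y_p = y_c + I_c/(y_c·A) = 6.84333 + 3.36782/(6.84333 × 5.92) = 6.84333 + 0.0831304 = 6.92646 m along the plane.

h_p = 6.93 m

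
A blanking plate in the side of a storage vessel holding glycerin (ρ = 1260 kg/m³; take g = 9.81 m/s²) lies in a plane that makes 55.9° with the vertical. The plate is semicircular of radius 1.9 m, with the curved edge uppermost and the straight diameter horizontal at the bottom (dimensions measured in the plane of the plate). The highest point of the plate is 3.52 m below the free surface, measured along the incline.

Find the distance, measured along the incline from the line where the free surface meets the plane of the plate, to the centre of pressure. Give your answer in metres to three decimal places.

γ = ρg = 1260 × 9.81 / 1000 = 12.3606 kN/m³.
The plate makes 55.9° with the vertical, i.e. θ = 90° − 55.9° = 34.1° to the horizontal. Measuring y along the incline from the free-surface line, vertical depth h = y·sinθ with sinθ = 0.560639.
The centroid lies 4r/(3π) = 0.806385 m above the diameter, so r − 4r/(3π) = 1.9 − 0.806385 = 1.09361 m below the topmost point, so y_c = 3.52 + 1.09361 = 4.61361 m and h_c = 4.61361 × 0.560639 = 2.58657 m.
A = πr²/2 = π × 1.9²/2 = 5.67057 m².
Resultant F = γ·h_c·A = 12.3606 × 2.58657 × 5.67057 = 181.297 kN.
I_c = (π/8 − 8/(9π))·r⁴ = 0.109757 × 1.9⁴ = 1.43036 m⁴.
Centre of pressure: y_p = y_c + I_c/(y_c·A) = 4.61361 + 1.43036/(4.61361 × 5.67057) = 4.61361 + 0.0546736 = 4.66828 m along the plane.

y_p = 4.668 m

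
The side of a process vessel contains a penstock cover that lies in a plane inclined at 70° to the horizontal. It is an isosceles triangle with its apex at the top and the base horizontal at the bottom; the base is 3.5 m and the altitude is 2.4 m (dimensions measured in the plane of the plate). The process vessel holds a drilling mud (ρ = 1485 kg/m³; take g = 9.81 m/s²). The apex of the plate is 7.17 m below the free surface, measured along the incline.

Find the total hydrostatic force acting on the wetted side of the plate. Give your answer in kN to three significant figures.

γ = ρg = 1485 × 9.81 / 1000 = 14.56785 kN/m³.
Let θ = 70° be the plate's angle to the horizontal; measure y along the incline from where the plane meets the free surface. Vertical depth h = y·sinθ with sinθ = 0.939693.
With the apex up, the centroid sits 2h/3 = 2 × 2.4/3 = 1.6 m below the apex, so y_c = 7.17 + 1.6 = 8.77 m and h_c = 8.77 × 0.939693 = 8.24111 m.
A = ½ × 3.5 × 2.4 = 4.2 m².
Resultant F = γ·h_c·A = 14.56785 × 8.24111 × 4.2 = 504.232 kN.

F ≈ 504 kN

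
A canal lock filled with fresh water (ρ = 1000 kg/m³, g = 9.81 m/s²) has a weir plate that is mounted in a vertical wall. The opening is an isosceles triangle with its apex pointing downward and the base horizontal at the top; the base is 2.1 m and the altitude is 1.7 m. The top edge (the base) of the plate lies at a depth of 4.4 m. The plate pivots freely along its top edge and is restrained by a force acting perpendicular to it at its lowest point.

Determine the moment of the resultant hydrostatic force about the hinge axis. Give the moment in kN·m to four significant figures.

M ≈ 52.09 kN·m

γ = ρg = 1000 × 9.81 = 9810 N/m³ = 9.81 kN/m³.
With the apex down, the centroid sits h/3 = 1.7/3 = 0.566667 m below the base (the top edge), so the centroid depth is h_c = 4.4 + 0.566667 = 4.96667 m.
A = ½ × 2.1 × 1.7 = 1.785 m².
Resultant F = γ·h_c·A = 9.81 × 4.96667 × 1.785 = 86.9706 kN.
I_c = b·h³/36 = 2.1 × 1.7³/36 = 0.286592 m⁴.
Centre of pressure: y_p = y_c + I_c/(y_c·A) = 4.96667 + 0.286592/(4.96667 × 1.785) = 4.96667 + 0.0323266 = 4.999 m along the plane.
The resultant acts 0.566667 + 0.0323266 = 0.598994 m (along the plate) below the hinge at the top edge, so the moment about the hinge is M = F × 0.598994 = 86.9706 × 0.598994 = 52.0949 kN·m.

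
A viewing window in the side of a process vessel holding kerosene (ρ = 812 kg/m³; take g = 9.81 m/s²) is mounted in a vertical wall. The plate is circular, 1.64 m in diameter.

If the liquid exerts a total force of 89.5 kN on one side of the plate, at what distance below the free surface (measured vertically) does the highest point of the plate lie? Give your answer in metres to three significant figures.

γ = ρg = 812 × 9.81 / 1000 = 7.96572 kN/m³.
A = π(0.82)² = 2.11241 m².
From F = γ·h_c·A, the centroid depth is h_c = 89.5/(7.96572 × 2.11241) = 5.31887 m.
The centroid is at the centre, 0.82 m below the top of the plate, so the highest point sits at h_top = 5.31887 − 0.82 = 4.49887 m below the surface.

d_top ≈ 4.50 m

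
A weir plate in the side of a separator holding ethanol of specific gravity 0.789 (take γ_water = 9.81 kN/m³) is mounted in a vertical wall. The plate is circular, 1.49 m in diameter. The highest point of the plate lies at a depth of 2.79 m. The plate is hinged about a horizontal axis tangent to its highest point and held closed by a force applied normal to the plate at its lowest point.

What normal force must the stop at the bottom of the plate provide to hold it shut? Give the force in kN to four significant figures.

γ = 0.789 × 9.81 = 7.74009 kN/m³.
The centroid is at the centre, 0.745 m below the top of the plate, so the centroid depth is h_c = 2.79 + 0.745 = 3.535 m.
A = π(0.745)² = 1.74366 m².
Resultant F = γ·h_c·A = 7.74009 × 3.535 × 1.74366 = 47.7087 kN.
I_c = πr⁴/4 = π × 0.745⁴/4 = 0.241944 m⁴.
Centre of pressure: y_p = y_c + I_c/(y_c·A) = 3.535 + 0.241944/(3.535 × 1.74366) = 3.535 + 0.0392522 = 3.57425 m along the plane.
The resultant acts 0.745 + 0.0392522 = 0.784252 m (along the plate) below the hinge at the top edge, so the moment about the hinge is M = F × 0.784252 = 47.7087 × 0.784252 = 37.4156 kN·m.
A normal force at the bottom, 1.49 m from the hinge, must supply this moment: P = 37.4156/1.49 = 25.1111 kN.

P ≈ 25.11 kN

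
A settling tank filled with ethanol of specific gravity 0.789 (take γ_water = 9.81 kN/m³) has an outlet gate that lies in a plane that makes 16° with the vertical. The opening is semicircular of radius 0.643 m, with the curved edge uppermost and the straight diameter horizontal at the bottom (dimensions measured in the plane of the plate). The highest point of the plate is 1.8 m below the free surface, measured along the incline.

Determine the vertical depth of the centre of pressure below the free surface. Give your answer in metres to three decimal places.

h_p = 2.099 m

γ = 0.789 × 9.81 = 7.74009 kN/m³.
The plate makes 16° with the vertical, i.e. θ = 90° − 16° = 74° to the horizontal. Measuring y along the incline from the free-surface line, vertical depth h = y·sinθ with sinθ = 0.961262.
The centroid lies 4r/(3π) = 0.272898 m above the diameter, so r − 4r/(3π) = 0.643 − 0.272898 = 0.370102 m below the topmost point, so y_c = 1.8 + 0.370102 = 2.1701 m and h_c = 2.1701 × 0.961262 = 2.08603 m.
A = πr²/2 = π × 0.643²/2 = 0.649444 m².
Resultant F = γ·h_c·A = 7.74009 × 2.08603 × 0.649444 = 10.486 kN.
I_c = (π/8 − 8/(9π))·r⁴ = 0.109757 × 0.643⁴ = 0.0187619 m⁴.
Centre of pressure: y_p = y_c + I_c/(y_c·A) = 2.1701 + 0.0187619/(2.1701 × 0.649444) = 2.1701 + 0.0133124 = 2.18341 m along the plane.
Vertically, h_p = y_p·sinθ = 2.18341 × 0.961262 = 2.09883 m.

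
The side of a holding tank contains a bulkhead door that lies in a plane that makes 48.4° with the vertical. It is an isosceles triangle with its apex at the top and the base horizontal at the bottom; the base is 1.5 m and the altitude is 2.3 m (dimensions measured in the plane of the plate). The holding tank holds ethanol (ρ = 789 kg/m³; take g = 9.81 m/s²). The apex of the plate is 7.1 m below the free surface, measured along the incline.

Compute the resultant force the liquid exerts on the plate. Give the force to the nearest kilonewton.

γ = ρg = 789 × 9.81 / 1000 = 7.74009 kN/m³.
The plate makes 48.4° with the vertical, i.e. θ = 90° − 48.4° = 41.6° to the horizontal. Measuring y along the incline from the free-surface line, vertical depth h = y·sinθ with sinθ = 0.663926.
With the apex up, the centroid sits 2h/3 = 2 × 2.3/3 = 1.53333 m below the apex, so y_c = 7.1 + 1.53333 = 8.63333 m and h_c = 8.63333 × 0.663926 = 5.73189 m.
A = ½ × 1.5 × 2.3 = 1.725 m².
Resultant F = γ·h_c·A = 7.74009 × 5.73189 × 1.725 = 76.5302 kN.

F ≈ 77 kN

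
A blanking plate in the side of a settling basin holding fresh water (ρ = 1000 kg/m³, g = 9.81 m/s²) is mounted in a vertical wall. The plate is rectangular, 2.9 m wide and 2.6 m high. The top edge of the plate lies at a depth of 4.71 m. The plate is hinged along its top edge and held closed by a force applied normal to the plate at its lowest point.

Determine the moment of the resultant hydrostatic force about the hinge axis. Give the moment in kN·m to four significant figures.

γ = ρg = 1000 × 9.81 = 9810 N/m³ = 9.81 kN/m³.
The centroid lies 2.6/2 = 1.3 m below the top edge, so the centroid depth is h_c = 4.71 + 1.3 = 6.01 m.
A = 2.9 × 2.6 = 7.54 m².
Resultant F = γ·h_c·A = 9.81 × 6.01 × 7.54 = 444.544 kN.
I_c = b·h³/12 = 2.9 × 2.6³/12 = 4.24753 m⁴.
Centre of pressure: y_p = y_c + I_c/(y_c·A) = 6.01 + 4.24753/(6.01 × 7.54) = 6.01 + 0.0937326 = 6.10373 m along the plane.
The resultant acts 1.3 + 0.0937326 = 1.39373 m (along the plate) below the hinge at the top edge, so the moment about the hinge is M = F × 1.39373 = 444.544 × 1.39373 = 619.574 kN·m.

M ≈ 619.6 kN·m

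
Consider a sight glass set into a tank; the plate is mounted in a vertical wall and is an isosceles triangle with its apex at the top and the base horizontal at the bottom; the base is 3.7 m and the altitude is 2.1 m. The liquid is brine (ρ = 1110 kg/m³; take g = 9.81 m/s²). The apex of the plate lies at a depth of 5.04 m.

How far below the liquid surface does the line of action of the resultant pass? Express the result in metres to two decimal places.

h_p = 6.48 m

γ = ρg = 1110 × 9.81 / 1000 = 10.8891 kN/m³.
With the apex up, the centroid sits 2h/3 = 2 × 2.1/3 = 1.4 m below the apex, so the centroid depth is h_c = 5.04 + 1.4 = 6.44 m.
A = ½ × 3.7 × 2.1 = 3.885 m².
Resultant F = γ·h_c·A = 10.8891 × 6.44 × 3.885 = 272.439 kN.
I_c = b·h³/36 = 3.7 × 2.1³/36 = 0.951825 m⁴.
Centre of pressure: y_p = y_c + I_c/(y_c·A) = 6.44 + 0.951825/(6.44 × 3.885) = 6.44 + 0.0380435 = 6.47804 m along the plane.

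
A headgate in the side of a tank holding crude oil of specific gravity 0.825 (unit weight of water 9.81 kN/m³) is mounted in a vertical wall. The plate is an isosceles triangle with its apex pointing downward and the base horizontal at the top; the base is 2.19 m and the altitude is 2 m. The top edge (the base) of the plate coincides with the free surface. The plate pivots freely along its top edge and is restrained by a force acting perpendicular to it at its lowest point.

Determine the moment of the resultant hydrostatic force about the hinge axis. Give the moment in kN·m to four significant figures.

M ≈ 11.82 kN·m

γ = 0.825 × 9.81 = 8.09325 kN/m³.
With the apex down, the centroid sits h/3 = 2/3 = 0.666667 m below the base (the top edge), so the centroid depth is h_c = 0.666667 m.
A = ½ × 2.19 × 2 = 2.19 m².
Resultant F = γ·h_c·A = 8.09325 × 0.666667 × 2.19 = 11.8162 kN.
I_c = b·h³/36 = 2.19 × 2³/36 = 0.486667 m⁴.
Centre of pressure: y_p = y_c + I_c/(y_c·A) = 0.666667 + 0.486667/(0.666667 × 2.19) = 0.666667 + 0.333333 = 1 m along the plane.
The resultant acts 0.666667 + 0.333333 = 1 m (along the plate) below the hinge at the top edge, so the moment about the hinge is M = F × 1 = 11.8162 × 1 = 11.8162 kN·m.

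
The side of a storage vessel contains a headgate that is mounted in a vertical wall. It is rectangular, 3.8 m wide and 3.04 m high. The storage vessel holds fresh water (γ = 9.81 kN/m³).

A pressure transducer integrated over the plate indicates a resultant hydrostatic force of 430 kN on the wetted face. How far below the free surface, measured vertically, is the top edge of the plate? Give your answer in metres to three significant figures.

γ = 9.81 kN/m³.
A = 3.8 × 3.04 = 11.552 m².
From F = γ·h_c·A, the centroid depth is h_c = 430/(9.81 × 11.552) = 3.79439 m.
The centroid lies 3.04/2 = 1.52 m below the top edge, so the top edge sits at h_top = 3.79439 − 1.52 = 2.27439 m below the surface.

d_top ≈ 2.27 m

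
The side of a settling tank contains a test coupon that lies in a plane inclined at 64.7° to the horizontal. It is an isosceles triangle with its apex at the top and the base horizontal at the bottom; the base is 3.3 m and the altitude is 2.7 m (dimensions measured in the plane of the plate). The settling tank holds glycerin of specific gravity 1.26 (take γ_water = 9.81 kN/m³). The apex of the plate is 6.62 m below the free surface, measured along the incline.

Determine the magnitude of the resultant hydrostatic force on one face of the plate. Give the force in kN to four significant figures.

F ≈ 419.2 kN

γ = 1.26 × 9.81 = 12.3606 kN/m³.
Let θ = 64.7° be the plate's angle to the horizontal; measure y along the incline from where the plane meets the free surface. Vertical depth h = y·sinθ with sinθ = 0.904083.
With the apex up, the centroid sits 2h/3 = 2 × 2.7/3 = 1.8 m below the apex, so y_c = 6.62 + 1.8 = 8.42 m and h_c = 8.42 × 0.904083 = 7.61238 m.
A = ½ × 3.3 × 2.7 = 4.455 m².
Resultant F = γ·h_c·A = 12.3606 × 7.61238 × 4.455 = 419.187 kN.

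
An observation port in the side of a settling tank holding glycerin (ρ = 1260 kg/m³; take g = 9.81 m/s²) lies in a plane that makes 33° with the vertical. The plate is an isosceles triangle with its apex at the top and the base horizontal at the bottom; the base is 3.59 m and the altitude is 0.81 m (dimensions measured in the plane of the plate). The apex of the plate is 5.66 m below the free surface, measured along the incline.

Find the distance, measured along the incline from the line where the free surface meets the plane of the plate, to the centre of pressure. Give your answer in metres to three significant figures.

y_p = 6.21 m

γ = ρg = 1260 × 9.81 / 1000 = 12.3606 kN/m³.
The plate makes 33° with the vertical, i.e. θ = 90° − 33° = 57° to the horizontal. Measuring y along the incline from the free-surface line, vertical depth h = y·sinθ with sinθ = 0.838671.
With the apex up, the centroid sits 2h/3 = 2 × 0.81/3 = 0.54 m below the apex, so y_c = 5.66 + 0.54 = 6.2 m and h_c = 6.2 × 0.838671 = 5.19976 m.
A = ½ × 3.59 × 0.81 = 1.45395 m².
Resultant F = γ·h_c·A = 12.3606 × 5.19976 × 1.45395 = 93.4485 kN.
I_c = b·h³/36 = 3.59 × 0.81³/36 = 0.0529965 m⁴.
Centre of pressure: y_p = y_c + I_c/(y_c·A) = 6.2 + 0.0529965/(6.2 × 1.45395) = 6.2 + 0.00587903 = 6.20588 m along the plane.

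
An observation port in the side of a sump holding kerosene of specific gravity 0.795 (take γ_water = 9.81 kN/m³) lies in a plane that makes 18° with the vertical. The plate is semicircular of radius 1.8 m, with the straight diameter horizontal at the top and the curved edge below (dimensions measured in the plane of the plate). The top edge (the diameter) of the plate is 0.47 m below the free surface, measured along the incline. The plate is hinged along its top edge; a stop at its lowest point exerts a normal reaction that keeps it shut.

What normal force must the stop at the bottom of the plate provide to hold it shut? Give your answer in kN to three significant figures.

P ≈ 24.5 kN

γ = 0.795 × 9.81 = 7.79895 kN/m³.
The plate makes 18° with the vertical, i.e. θ = 90° − 18° = 72° to the horizontal. Measuring y along the incline from the free-surface line, vertical depth h = y·sinθ with sinθ = 0.951057.
The centroid of a semicircle lies 4r/(3π) = 0.763944 m from the diameter, here below the top edge, so y_c = 0.47 + 0.763944 = 1.23394 m and h_c = 1.23394 × 0.951057 = 1.17355 m.
A = πr²/2 = π × 1.8²/2 = 5.08938 m².
Resultant F = γ·h_c·A = 7.79895 × 1.17355 × 5.08938 = 46.5803 kN.
I_c = (π/8 − 8/(9π))·r⁴ = 0.109757 × 1.8⁴ = 1.15219 m⁴.
Centre of pressure: y_p = y_c + I_c/(y_c·A) = 1.23394 + 1.15219/(1.23394 × 5.08938) = 1.23394 + 0.18347 = 1.41741 m along the plane.
The resultant acts 0.763944 + 0.18347 = 0.947414 m (along the plate) below the hinge at the top edge, so the moment about the hinge is M = F × 0.947414 = 46.5803 × 0.947414 = 44.1308 kN·m.
A normal force at the bottom, 1.8 m from the hinge, must supply this moment: P = 44.1308/1.8 = 24.5171 kN.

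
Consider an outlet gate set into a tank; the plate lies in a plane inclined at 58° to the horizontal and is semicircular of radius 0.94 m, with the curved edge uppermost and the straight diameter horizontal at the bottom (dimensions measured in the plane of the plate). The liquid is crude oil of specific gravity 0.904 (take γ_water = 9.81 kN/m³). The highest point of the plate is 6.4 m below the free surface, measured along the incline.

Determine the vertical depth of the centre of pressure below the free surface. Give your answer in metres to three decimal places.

h_p = 5.894 m

γ = 0.904 × 9.81 = 8.86824 kN/m³.
Let θ = 58° be the plate's angle to the horizontal; measure y along the incline from where the plane meets the free surface. Vertical depth h = y·sinθ with sinθ = 0.848048.
The centroid lies 4r/(3π) = 0.398948 m above the diameter, so r − 4r/(3π) = 0.94 − 0.398948 = 0.541052 m below the topmost point, so y_c = 6.4 + 0.541052 = 6.94105 m and h_c = 6.94105 × 0.848048 = 5.88634 m.
A = πr²/2 = π × 0.94²/2 = 1.38796 m².
Resultant F = γ·h_c·A = 8.86824 × 5.88634 × 1.38796 = 72.4536 kN.
I_c = (π/8 − 8/(9π))·r⁴ = 0.109757 × 0.94⁴ = 0.0856927 m⁴.
Centre of pressure: y_p = y_c + I_c/(y_c·A) = 6.94105 + 0.0856927/(6.94105 × 1.38796) = 6.94105 + 0.00889491 = 6.94994 m along the plane.
Vertically, h_p = y_p·sinθ = 6.94994 × 0.848048 = 5.89388 m.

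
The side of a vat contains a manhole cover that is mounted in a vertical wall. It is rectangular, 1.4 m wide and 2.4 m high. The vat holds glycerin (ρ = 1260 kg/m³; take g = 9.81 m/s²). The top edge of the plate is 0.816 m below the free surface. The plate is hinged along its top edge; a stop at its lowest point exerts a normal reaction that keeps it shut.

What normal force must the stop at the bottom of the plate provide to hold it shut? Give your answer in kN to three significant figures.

γ = ρg = 1260 × 9.81 / 1000 = 12.3606 kN/m³.
The centroid lies 2.4/2 = 1.2 m below the top edge, so the centroid depth is h_c = 0.816 + 1.2 = 2.016 m.
A = 1.4 × 2.4 = 3.36 m².
Resultant F = γ·h_c·A = 12.3606 × 2.016 × 3.36 = 83.7277 kN.
I_c = b·h³/12 = 1.4 × 2.4³/12 = 1.6128 m⁴.
Centre of pressure: y_p = y_c + I_c/(y_c·A) = 2.016 + 1.6128/(2.016 × 3.36) = 2.016 + 0.238095 = 2.25409 m along the plane.
The resultant acts 1.2 + 0.238095 = 1.43809 m (along the plate) below the hinge at the top edge, so the moment about the hinge is M = F × 1.43809 = 83.7277 × 1.43809 = 120.408 kN·m.
A normal force at the bottom, 2.4 m from the hinge, must supply this moment: P = 120.408/2.4 = 50.17 kN.

P ≈ 50.2 kN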